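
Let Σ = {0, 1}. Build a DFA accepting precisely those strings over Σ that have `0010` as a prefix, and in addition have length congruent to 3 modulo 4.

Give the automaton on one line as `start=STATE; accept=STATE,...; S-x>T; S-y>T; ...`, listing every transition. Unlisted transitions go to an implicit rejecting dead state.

Build one automaton per condition and run them in lockstep. The first has 6 states tracking whether the input so far still matches the prefix `0010`; the second has 4 states tracking the input length modulo 4. A product state is a pair (one from each), accepting exactly when both do.
A 12-state machine:
          0    1  
>  S0     S1   S2 
   S1     S3   S4 
   S2     S4   S4 
   S3     S5   S6 
   S4     S5   S5 
   S5     S7   S7 
   S6     S8   S7 
   S7     S2   S2 
   S8     S9   S9 
   S9    S10  S10 
   S10   S11  S11 
 * S11    S8   S8 
(> = start, * = accepting)

start=S0; accept=S11; S0-0>S1; S0-1>S2; S1-0>S3; S1-1>S4; S2-0>S4; S2-1>S4; S3-0>S5; S3-1>S6; S4-0>S5; S4-1>S5; S5-0>S7; S5-1>S7; S6-0>S8; S6-1>S7; S7-0>S2; S7-1>S2; S8-0>S9; S8-1>S9; S9-0>S10; S9-1>S10; S10-0>S11; S10-1>S11; S11-0>S8; S11-1>S8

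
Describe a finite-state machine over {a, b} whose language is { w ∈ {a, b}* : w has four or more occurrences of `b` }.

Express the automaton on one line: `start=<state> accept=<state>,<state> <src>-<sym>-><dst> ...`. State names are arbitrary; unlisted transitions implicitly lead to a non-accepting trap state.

start=q0 accept=q4,q5 q0-a->q0 q0-b->q1 q1-a->q1 q1-b->q2 q2-a->q2 q2-b->q3 q3-a->q3 q3-b->q4 q4-a->q4 q4-b->q5 q5-a->q5 q5-b->q5

Count `b`s, saturating at 5: states q0 through q4 mean 0 through 4 `b`s seen; q5 means more than 4. Each `b` increments (capped at q5); other symbols loop. Accept from {q4, q5}.
        a   b  
>  q0   q0  q1 
   q1   q1  q2 
   q2   q2  q3 
   q3   q3  q4 
 * q4   q4  q5 
 * q5   q5  q5 
(> = start, * = accepting)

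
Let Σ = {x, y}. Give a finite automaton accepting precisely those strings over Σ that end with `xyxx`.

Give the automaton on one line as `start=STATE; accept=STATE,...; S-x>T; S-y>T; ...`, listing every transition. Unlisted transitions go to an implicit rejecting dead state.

Let each state record the length of the longest suffix of the input read so far that is also a prefix of `xyxx`. S1 means the last symbol is `x`; S2 means the last 2 symbols are `xy`; S3 means the last 3 symbols are `xyx`; S4 means the last 4 symbols are `xyxx`. Accept only at S4, where the string currently ends in `xyxx`.
With 5 states:
        x   y  
>  S0   S1  S0 
   S1   S1  S2 
   S2   S3  S0 
   S3   S4  S2 
 * S4   S1  S2 
(> = start, * = accepting)

start=S0; accept=S4; S0-x>S1; S0-y>S0; S1-x>S1; S1-y>S2; S2-x>S3; S2-y>S0; S3-x>S4; S3-y>S2; S4-x>S1; S4-y>S2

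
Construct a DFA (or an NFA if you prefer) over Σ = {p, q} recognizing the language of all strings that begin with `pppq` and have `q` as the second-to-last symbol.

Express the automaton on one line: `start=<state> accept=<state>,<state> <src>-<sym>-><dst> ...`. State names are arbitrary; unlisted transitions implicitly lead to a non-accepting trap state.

Build one automaton per condition and run them in lockstep. The first has 6 states tracking whether the input so far still matches the prefix `pppq`; the second has 7 states tracking the last 2 symbols read. A product state is a pair (one from each), accepting exactly when both do. Minimizing collapses redundant product states.
A 9-state machine:
       p  q 
>  A   B  C 
   B   D  C 
   C   C  C 
   D   E  C 
   E   C  F 
   F   G  H 
 * G   I  F 
 * H   G  H 
   I   I  F 
(> = start, * = accepting)

start=A accept=G,H A-p->B A-q->C B-p->D B-q->C C-p->C C-q->C D-p->E D-q->C E-p->C E-q->F F-p->G F-q->H G-p->I G-q->F H-p->G H-q->H I-p->I I-q->F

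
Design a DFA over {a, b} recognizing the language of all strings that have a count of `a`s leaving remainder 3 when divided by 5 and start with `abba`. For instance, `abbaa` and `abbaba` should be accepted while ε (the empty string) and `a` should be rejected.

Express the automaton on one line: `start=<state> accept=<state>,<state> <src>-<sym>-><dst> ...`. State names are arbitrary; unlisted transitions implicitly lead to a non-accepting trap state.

start=S0 accept=S6 S0-a->S1 S0-b->S2 S1-a->S2 S1-b->S3 S2-a->S2 S2-b->S2 S3-a->S2 S3-b->S4 S4-a->S5 S4-b->S2 S5-a->S6 S5-b->S5 S6-a->S7 S6-b->S6 S7-a->S8 S7-b->S7 S8-a->S9 S8-b->S8 S9-a->S5 S9-b->S9

Handle the two conditions separately and then intersect. One (5 states) tracks the count of `a`s modulo 5; the other (6 states) tracks whether the input so far still matches the prefix `abba`. Each combined state is a pair, one component from each; accept when both components accept. Equivalent product states are then merged.
10 states suffice.
        a   b  
>  S0   S1  S2 
   S1   S2  S3 
   S2   S2  S2 
   S3   S2  S4 
   S4   S5  S2 
   S5   S6  S5 
 * S6   S7  S6 
   S7   S8  S7 
   S8   S9  S8 
   S9   S5  S9 
(> = start, * = accepting)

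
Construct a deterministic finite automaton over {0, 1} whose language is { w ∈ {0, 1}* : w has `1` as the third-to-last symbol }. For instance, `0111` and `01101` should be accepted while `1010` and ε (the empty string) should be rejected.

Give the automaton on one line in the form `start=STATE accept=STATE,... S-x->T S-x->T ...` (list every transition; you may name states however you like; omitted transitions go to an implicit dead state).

start=s0 accept=s11,s12,s13,s14 s0-0->s1 s0-1->s2 s1-0->s3 s1-1->s4 s2-0->s5 s2-1->s6 s3-0->s7 s3-1->s8 s4-0->s9 s4-1->s10 s5-0->s11 s5-1->s12 s6-0->s13 s6-1->s14 s7-0->s7 s7-1->s8 s8-0->s9 s8-1->s10 s9-0->s11 s9-1->s12 s10-0->s13 s10-1->s14 s11-0->s7 s11-1->s8 s12-0->s9 s12-1->s10 s13-0->s11 s13-1->s12 s14-0->s13 s14-1->s14

Because acceptance depends on a position counted from the end, the machine has to buffer the most recent 3 symbols. Make each state the string of the last up-to-3 symbols read; on input `x` shift the window left and append `x`. Accept when the buffered window has length 3 and begins with `1`.
A 15-state machine:
          0    1  
>  s0     s1   s2 
   s1     s3   s4 
   s2     s5   s6 
   s3     s7   s8 
   s4     s9  s10 
   s5    s11  s12 
   s6    s13  s14 
   s7     s7   s8 
   s8     s9  s10 
   s9    s11  s12 
   s10   s13  s14 
 * s11    s7   s8 
 * s12    s9  s10 
 * s13   s11  s12 
 * s14   s13  s14 
(> = start, * = accepting)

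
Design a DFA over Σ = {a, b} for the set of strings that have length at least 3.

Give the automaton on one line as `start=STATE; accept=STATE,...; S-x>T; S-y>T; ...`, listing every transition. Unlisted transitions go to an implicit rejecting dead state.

start=q0; accept=q3,q4; q0-a>q1; q0-b>q1; q1-a>q2; q1-b>q2; q2-a>q3; q2-b>q3; q3-a>q4; q3-b>q4; q4-a>q4; q4-b>q4

Count input length up to 4: every symbol moves from q0 toward q4, which means 'more than 3' and absorbs. Accept from {q3, q4}.
5 states suffice.
        a   b  
>  q0   q1  q1 
   q1   q2  q2 
   q2   q3  q3 
 * q3   q4  q4 
 * q4   q4  q4 
(> = start, * = accepting)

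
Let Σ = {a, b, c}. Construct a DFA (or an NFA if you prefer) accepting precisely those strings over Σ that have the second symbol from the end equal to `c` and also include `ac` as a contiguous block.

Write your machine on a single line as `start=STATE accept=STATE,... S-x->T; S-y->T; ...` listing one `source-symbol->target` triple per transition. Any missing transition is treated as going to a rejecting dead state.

Handle the two conditions separately and then intersect. One (13 states) tracks the last 2 symbols read; the other (3 states) tracks whether and how much of `ac` has been seen. Each combined state is a pair, one component from each; accept when both components accept.
A 21-state machine:
          a    b    c  
>  S0     S1   S2   S3 
   S1     S4   S5   S6 
   S2     S7   S8   S9 
   S3    S10  S11  S12 
   S4     S4   S5   S6 
   S5     S7   S8   S9 
   S6    S13  S14  S15 
   S7     S4   S5   S6 
   S8     S7   S8   S9 
   S9    S10  S11  S12 
   S10    S4   S5   S6 
   S11    S7   S8   S9 
   S12   S10  S11  S12 
 * S13   S16  S17   S6 
 * S14   S18  S19  S20 
 * S15   S13  S14  S15 
   S16   S16  S17   S6 
   S17   S18  S19  S20 
   S18   S16  S17   S6 
   S19   S18  S19  S20 
   S20   S13  S14  S15 
(> = start, * = accepting)

start=S0; accept=S13,S14,S15; S0-a->S1; S0-b->S2; S0-c->S3; S1-a->S4; S1-b->S5; S1-c->S6; S2-a->S7; S2-b->S8; S2-c->S9; S3-a->S10; S3-b->S11; S3-c->S12; S4-a->S4; S4-b->S5; S4-c->S6; S5-a->S7; S5-b->S8; S5-c->S9; S6-a->S13; S6-b->S14; S6-c->S15; S7-a->S4; S7-b->S5; S7-c->S6; S8-a->S7; S8-b->S8; S8-c->S9; S9-a->S10; S9-b->S11; S9-c->S12; S10-a->S4; S10-b->S5; S10-c->S6; S11-a->S7; S11-b->S8; S11-c->S9; S12-a->S10; S12-b->S11; S12-c->S12; S13-a->S16; S13-b->S17; S13-c->S6; S14-a->S18; S14-b->S19; S14-c->S20; S15-a->S13; S15-b->S14; S15-c->S15; S16-a->S16; S16-b->S17; S16-c->S6; S17-a->S18; S17-b->S19; S17-c->S20; S18-a->S16; S18-b->S17; S18-c->S6; S19-a->S18; S19-b->S19; S19-c->S20; S20-a->S13; S20-b->S14; S20-c->S15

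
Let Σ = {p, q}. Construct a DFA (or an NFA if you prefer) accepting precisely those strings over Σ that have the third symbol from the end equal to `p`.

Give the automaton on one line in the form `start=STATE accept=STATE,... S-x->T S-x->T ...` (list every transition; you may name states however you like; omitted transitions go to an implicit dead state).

start=S0 accept=S7,S8,S9,S10 S0-p->S1 S0-q->S2 S1-p->S3 S1-q->S4 S2-p->S5 S2-q->S6 S3-p->S7 S3-q->S8 S4-p->S9 S4-q->S10 S5-p->S11 S5-q->S12 S6-p->S13 S6-q->S14 S7-p->S7 S7-q->S8 S8-p->S9 S8-q->S10 S9-p->S11 S9-q->S12 S10-p->S13 S10-q->S14 S11-p->S7 S11-q->S8 S12-p->S9 S12-q->S10 S13-p->S11 S13-q->S12 S14-p->S13 S14-q->S14

Because acceptance depends on a position counted from the end, the machine has to buffer the most recent 3 symbols. Make each state the string of the last up-to-3 symbols read; on input `x` shift the window left and append `x`. Accept when the buffered window has length 3 and begins with `p`.
          p    q  
>  S0     S1   S2 
   S1     S3   S4 
   S2     S5   S6 
   S3     S7   S8 
   S4     S9  S10 
   S5    S11  S12 
   S6    S13  S14 
 * S7     S7   S8 
 * S8     S9  S10 
 * S9    S11  S12 
 * S10   S13  S14 
   S11    S7   S8 
   S12    S9  S10 
   S13   S11  S12 
   S14   S13  S14 
(> = start, * = accepting)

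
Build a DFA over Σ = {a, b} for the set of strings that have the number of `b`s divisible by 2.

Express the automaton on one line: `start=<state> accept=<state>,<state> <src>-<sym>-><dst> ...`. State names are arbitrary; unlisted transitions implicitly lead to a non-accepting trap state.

The only thing that matters is how many `b`s have appeared, reduced mod 2. Use one state per residue: q0 for 0, …, q1 for 1. Reading `b` moves to the next residue; anything else stays put. q0 is accepting.
2 states suffice.
        a   b  
>* q0   q0  q1 
   q1   q1  q0 
(> = start, * = accepting)

start=q0 accept=q0 q0-a->q0 q0-b->q1 q1-a->q1 q1-b->q0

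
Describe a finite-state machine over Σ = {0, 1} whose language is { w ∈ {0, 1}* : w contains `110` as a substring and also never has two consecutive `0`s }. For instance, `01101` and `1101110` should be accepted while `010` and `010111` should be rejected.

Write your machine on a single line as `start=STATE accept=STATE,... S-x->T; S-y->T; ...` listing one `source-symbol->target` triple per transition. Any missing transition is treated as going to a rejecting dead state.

start=A; accept=F,G; A-0->B; A-1->C; B-0->D; B-1->C; C-0->B; C-1->E; D-0->D; D-1->D; E-0->F; E-1->E; F-0->D; F-1->G; G-0->F; G-1->G

Build one automaton per condition and run them in lockstep. One (4 states) tracks whether and how much of `110` has been seen; the other (3 states) tracks partial matches of the forbidden pattern `00`. Each combined state is a pair, one component from each; accept when both components accept. Minimizing collapses redundant product states.
With 7 states:
       0  1 
>  A   B  C 
   B   D  C 
   C   B  E 
   D   D  D 
   E   F  E 
 * F   D  G 
 * G   F  G 
(> = start, * = accepting)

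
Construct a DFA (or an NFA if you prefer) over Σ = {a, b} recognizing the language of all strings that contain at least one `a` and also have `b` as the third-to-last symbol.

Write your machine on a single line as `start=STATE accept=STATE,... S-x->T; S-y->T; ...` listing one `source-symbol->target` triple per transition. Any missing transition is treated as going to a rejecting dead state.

start=S0; accept=S11,S12,S13,S16,S17,S18,S19; S0-a->S1; S0-b->S2; S1-a->S3; S1-b->S4; S2-a->S5; S2-b->S6; S3-a->S7; S3-b->S8; S4-a->S9; S4-b->S10; S5-a->S11; S5-b->S12; S6-a->S13; S6-b->S14; S7-a->S7; S7-b->S8; S8-a->S9; S8-b->S15; S9-a->S11; S9-b->S16; S10-a->S17; S10-b->S18; S11-a->S7; S11-b->S8; S12-a->S9; S12-b->S10; S13-a->S11; S13-b->S12; S14-a->S13; S14-b->S14; S15-a->S17; S15-b->S19; S16-a->S9; S16-b->S15; S17-a->S11; S17-b->S16; S18-a->S17; S18-b->S18; S19-a->S17; S19-b->S19

Build one automaton per condition and run them in lockstep. One (3 states) tracks the count of `a`s, saturating at 2; the other (15 states) tracks the last 3 symbols read. Each combined state is a pair, one component from each; accept when both components accept.
With 20 states:
          a    b  
>  S0     S1   S2 
   S1     S3   S4 
   S2     S5   S6 
   S3     S7   S8 
   S4     S9  S10 
   S5    S11  S12 
   S6    S13  S14 
   S7     S7   S8 
   S8     S9  S15 
   S9    S11  S16 
   S10   S17  S18 
 * S11    S7   S8 
 * S12    S9  S10 
 * S13   S11  S12 
   S14   S13  S14 
   S15   S17  S19 
 * S16    S9  S15 
 * S17   S11  S16 
 * S18   S17  S18 
 * S19   S17  S19 
(> = start, * = accepting)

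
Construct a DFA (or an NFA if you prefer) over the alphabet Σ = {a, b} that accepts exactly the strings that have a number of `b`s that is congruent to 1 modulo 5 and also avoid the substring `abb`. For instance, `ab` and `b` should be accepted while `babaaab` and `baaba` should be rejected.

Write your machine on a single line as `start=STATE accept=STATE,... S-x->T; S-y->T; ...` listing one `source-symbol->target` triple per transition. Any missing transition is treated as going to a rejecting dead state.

start=q0; accept=q2,q3,q4; q0-a->q1; q0-b->q2; q1-a->q1; q1-b->q3; q2-a->q4; q2-b->q5; q3-a->q4; q3-b->q6; q4-a->q4; q4-b->q7; q5-a->q8; q5-b->q9; q6-a->q6; q6-b->q10; q7-a->q8; q7-b->q10; q8-a->q8; q8-b->q11; q9-a->q12; q9-b->q13; q10-a->q10; q10-b->q14; q11-a->q12; q11-b->q14; q12-a->q12; q12-b->q15; q13-a->q16; q13-b->q0; q14-a->q14; q14-b->q17; q15-a->q16; q15-b->q17; q16-a->q16; q16-b->q18; q17-a->q17; q17-b->q19; q18-a->q1; q18-b->q19; q19-a->q19; q19-b->q6

Run two small machines in parallel and take their product. One (5 states) tracks the count of `b`s modulo 5; the other (4 states) tracks partial matches of the forbidden pattern `abb`. Each combined state is a pair, one component from each; accept when both components accept.
          a    b  
>  q0     q1   q2 
   q1     q1   q3 
 * q2     q4   q5 
 * q3     q4   q6 
 * q4     q4   q7 
   q5     q8   q9 
   q6     q6  q10 
   q7     q8  q10 
   q8     q8  q11 
   q9    q12  q13 
   q10   q10  q14 
   q11   q12  q14 
   q12   q12  q15 
   q13   q16   q0 
   q14   q14  q17 
   q15   q16  q17 
   q16   q16  q18 
   q17   q17  q19 
   q18    q1  q19 
   q19   q19   q6 
(> = start, * = accepting)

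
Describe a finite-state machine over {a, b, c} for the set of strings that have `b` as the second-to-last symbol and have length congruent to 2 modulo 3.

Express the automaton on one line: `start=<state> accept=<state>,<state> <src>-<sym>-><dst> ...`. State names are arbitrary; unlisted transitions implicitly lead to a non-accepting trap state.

start=S0 accept=S4 S0-a->S1 S0-b->S2 S0-c->S1 S1-a->S3 S1-b->S3 S1-c->S3 S2-a->S4 S2-b->S4 S2-c->S4 S3-a->S0 S3-b->S0 S3-c->S0 S4-a->S0 S4-b->S0 S4-c->S0

Handle the two conditions separately and then intersect. The first has 13 states tracking the last 2 symbols read; the second has 3 states tracking the input length modulo 3. A product state is a pair (one from each), accepting exactly when both do. Equivalent product states are then merged.
A 5-state machine:
        a   b   c  
>  S0   S1  S2  S1 
   S1   S3  S3  S3 
   S2   S4  S4  S4 
   S3   S0  S0  S0 
 * S4   S0  S0  S0 
(> = start, * = accepting)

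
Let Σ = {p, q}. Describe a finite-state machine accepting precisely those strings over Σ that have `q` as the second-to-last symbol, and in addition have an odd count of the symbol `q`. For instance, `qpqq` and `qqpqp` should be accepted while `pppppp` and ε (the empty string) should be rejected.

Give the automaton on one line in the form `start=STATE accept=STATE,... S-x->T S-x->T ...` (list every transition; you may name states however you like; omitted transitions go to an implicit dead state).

Build one automaton per condition and run them in lockstep. One (7 states) tracks the last 2 symbols read; the other (2 states) tracks the count of `q`s modulo 2. Each combined state is a pair, one component from each; accept when both components accept.
11 states suffice.
          p    q  
>  S0     S1   S2 
   S1     S3   S4 
   S2     S5   S6 
   S3     S3   S4 
   S4     S5   S6 
 * S5     S7   S8 
   S6     S9  S10 
   S7     S7   S8 
   S8     S9  S10 
   S9     S3   S4 
 * S10    S5   S6 
(> = start, * = accepting)

start=S0 accept=S5,S10 S0-p->S1 S0-q->S2 S1-p->S3 S1-q->S4 S2-p->S5 S2-q->S6 S3-p->S3 S3-q->S4 S4-p->S5 S4-q->S6 S5-p->S7 S5-q->S8 S6-p->S9 S6-q->S10 S7-p->S7 S7-q->S8 S8-p->S9 S8-q->S10 S9-p->S3 S9-q->S4 S10-p->S5 S10-q->S6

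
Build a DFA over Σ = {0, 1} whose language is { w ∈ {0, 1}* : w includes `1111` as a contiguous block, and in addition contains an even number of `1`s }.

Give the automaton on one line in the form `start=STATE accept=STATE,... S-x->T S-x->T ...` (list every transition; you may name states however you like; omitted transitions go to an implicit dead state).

Build one automaton per condition and run them in lockstep. The first has 5 states tracking whether and how much of `1111` has been seen; the second has 2 states tracking the count of `1`s modulo 2. A product state is a pair (one from each), accepting exactly when both do.
10 states suffice.
        0   1  
>  q0   q0  q1 
   q1   q2  q3 
   q2   q2  q4 
   q3   q0  q5 
   q4   q0  q6 
   q5   q2  q7 
   q6   q2  q8 
 * q7   q7  q9 
   q8   q0  q9 
   q9   q9  q7 
(> = start, * = accepting)

start=q0 accept=q7 q0-0->q0 q0-1->q1 q1-0->q2 q1-1->q3 q2-0->q2 q2-1->q4 q3-0->q0 q3-1->q5 q4-0->q0 q4-1->q6 q5-0->q2 q5-1->q7 q6-0->q2 q6-1->q8 q7-0->q7 q7-1->q9 q8-0->q0 q8-1->q9 q9-0->q9 q9-1->q7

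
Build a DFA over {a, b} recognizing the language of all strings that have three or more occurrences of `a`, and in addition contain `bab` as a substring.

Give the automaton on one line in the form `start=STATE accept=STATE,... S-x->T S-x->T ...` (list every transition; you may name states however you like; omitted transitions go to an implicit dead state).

start=q0 accept=q11 q0-a->q1 q0-b->q2 q1-a->q3 q1-b->q4 q2-a->q5 q2-b->q2 q3-a->q3 q3-b->q6 q4-a->q7 q4-b->q4 q5-a->q3 q5-b->q8 q6-a->q9 q6-b->q6 q7-a->q3 q7-b->q10 q8-a->q10 q8-b->q8 q9-a->q3 q9-b->q11 q10-a->q11 q10-b->q10 q11-a->q11 q11-b->q11

Build one automaton per condition and run them in lockstep. The first has 5 states tracking the count of `a`s, saturating at 4; the second has 4 states tracking whether and how much of `bab` has been seen. A product state is a pair (one from each), accepting exactly when both do. Minimizing collapses redundant product states.
12 states suffice.
          a    b  
>  q0     q1   q2 
   q1     q3   q4 
   q2     q5   q2 
   q3     q3   q6 
   q4     q7   q4 
   q5     q3   q8 
   q6     q9   q6 
   q7     q3  q10 
   q8    q10   q8 
   q9     q3  q11 
   q10   q11  q10 
 * q11   q11  q11 
(> = start, * = accepting)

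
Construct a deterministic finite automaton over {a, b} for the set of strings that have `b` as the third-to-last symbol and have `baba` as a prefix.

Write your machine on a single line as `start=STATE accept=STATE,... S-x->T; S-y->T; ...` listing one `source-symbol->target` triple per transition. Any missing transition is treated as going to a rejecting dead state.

Run two small machines in parallel and take their product. The first has 15 states tracking the last 3 symbols read; the second has 6 states tracking whether the input so far still matches the prefix `baba`. A product state is a pair (one from each), accepting exactly when both do. Equivalent product states are then merged.
With 13 states:
          a    b  
>  s0     s1   s2 
   s1     s1   s1 
   s2     s3   s1 
   s3     s1   s4 
   s4     s5   s1 
   s5     s6   s7 
 * s6     s8   s9 
 * s7     s5  s10 
   s8     s8   s9 
   s9     s5  s10 
   s10   s11  s12 
 * s11    s6   s7 
 * s12   s11  s12 
(> = start, * = accepting)

start=s0; accept=s6,s7,s11,s12; s0-a->s1; s0-b->s2; s1-a->s1; s1-b->s1; s2-a->s3; s2-b->s1; s3-a->s1; s3-b->s4; s4-a->s5; s4-b->s1; s5-a->s6; s5-b->s7; s6-a->s8; s6-b->s9; s7-a->s5; s7-b->s10; s8-a->s8; s8-b->s9; s9-a->s5; s9-b->s10; s10-a->s11; s10-b->s12; s11-a->s6; s11-b->s7; s12-a->s11; s12-b->s12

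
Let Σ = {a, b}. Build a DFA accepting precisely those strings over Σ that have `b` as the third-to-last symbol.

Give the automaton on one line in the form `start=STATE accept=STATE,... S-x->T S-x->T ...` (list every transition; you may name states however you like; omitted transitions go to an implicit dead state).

start=q0 accept=q11,q12,q13,q14 q0-a->q1 q0-b->q2 q1-a->q3 q1-b->q4 q2-a->q5 q2-b->q6 q3-a->q7 q3-b->q8 q4-a->q9 q4-b->q10 q5-a->q11 q5-b->q12 q6-a->q13 q6-b->q14 q7-a->q7 q7-b->q8 q8-a->q9 q8-b->q10 q9-a->q11 q9-b->q12 q10-a->q13 q10-b->q14 q11-a->q7 q11-b->q8 q12-a->q9 q12-b->q10 q13-a->q11 q13-b->q12 q14-a->q13 q14-b->q14

A DFA must remember the last 3 symbols (since which symbol is third-to-last isn't known until the input ends). Use one state per possible window of the last ≤3 symbols; accept from those whose window starts with `b`.
15 states suffice.
          a    b  
>  q0     q1   q2 
   q1     q3   q4 
   q2     q5   q6 
   q3     q7   q8 
   q4     q9  q10 
   q5    q11  q12 
   q6    q13  q14 
   q7     q7   q8 
   q8     q9  q10 
   q9    q11  q12 
   q10   q13  q14 
 * q11    q7   q8 
 * q12    q9  q10 
 * q13   q11  q12 
 * q14   q13  q14 
(> = start, * = accepting)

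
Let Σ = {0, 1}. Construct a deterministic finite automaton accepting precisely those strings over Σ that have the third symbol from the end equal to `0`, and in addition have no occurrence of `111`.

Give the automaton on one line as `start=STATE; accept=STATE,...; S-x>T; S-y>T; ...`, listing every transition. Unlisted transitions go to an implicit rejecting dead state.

start=q0; accept=q7,q8,q9,q10; q0-0>q1; q0-1>q2; q1-0>q3; q1-1>q4; q2-0>q5; q2-1>q6; q3-0>q7; q3-1>q8; q4-0>q9; q4-1>q10; q5-0>q11; q5-1>q12; q6-0>q13; q6-1>q14; q7-0>q7; q7-1>q8; q8-0>q9; q8-1>q10; q9-0>q11; q9-1>q12; q10-0>q13; q10-1>q14; q11-0>q7; q11-1>q8; q12-0>q9; q12-1>q10; q13-0>q11; q13-1>q12; q14-0>q15; q14-1>q14; q15-0>q16; q15-1>q17; q16-0>q18; q16-1>q19; q17-0>q20; q17-1>q21; q18-0>q18; q18-1>q19; q19-0>q20; q19-1>q21; q20-0>q16; q20-1>q17; q21-0>q15; q21-1>q14

Run two small machines in parallel and take their product. One (15 states) tracks the last 3 symbols read; the other (4 states) tracks partial matches of the forbidden pattern `111`. Each combined state is a pair, one component from each; accept when both components accept.
          0    1  
>  q0     q1   q2 
   q1     q3   q4 
   q2     q5   q6 
   q3     q7   q8 
   q4     q9  q10 
   q5    q11  q12 
   q6    q13  q14 
 * q7     q7   q8 
 * q8     q9  q10 
 * q9    q11  q12 
 * q10   q13  q14 
   q11    q7   q8 
   q12    q9  q10 
   q13   q11  q12 
   q14   q15  q14 
   q15   q16  q17 
   q16   q18  q19 
   q17   q20  q21 
   q18   q18  q19 
   q19   q20  q21 
   q20   q16  q17 
   q21   q15  q14 
(> = start, * = accepting)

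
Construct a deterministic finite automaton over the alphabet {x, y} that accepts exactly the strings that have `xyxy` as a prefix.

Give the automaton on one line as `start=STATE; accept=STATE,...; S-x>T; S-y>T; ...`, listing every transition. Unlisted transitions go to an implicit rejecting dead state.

start=A; accept=E; A-x>B; A-y>F; B-x>F; B-y>C; C-x>D; C-y>F; D-x>F; D-y>E; E-x>E; E-y>E; F-x>F; F-y>F

Check the first 4 symbols one by one: A through D record how many have matched `xyxy` so far; any wrong symbol goes to the dead state F. After all 4 match we enter the accepting sink E.
       x  y 
>  A   B  F 
   B   F  C 
   C   D  F 
   D   F  E 
 * E   E  E 
   F   F  F 
(> = start, * = accepting)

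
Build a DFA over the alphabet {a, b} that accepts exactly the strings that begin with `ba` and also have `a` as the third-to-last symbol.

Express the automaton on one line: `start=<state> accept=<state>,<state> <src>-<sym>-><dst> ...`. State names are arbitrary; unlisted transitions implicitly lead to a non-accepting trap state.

Build one automaton per condition and run them in lockstep. One (4 states) tracks whether the input so far still matches the prefix `ba`; the other (15 states) tracks the last 3 symbols read. Each combined state is a pair, one component from each; accept when both components accept. Minimizing collapses redundant product states.
          a    b  
>  q0     q1   q2 
   q1     q1   q1 
   q2     q3   q1 
   q3     q4   q5 
   q4     q6   q7 
   q5     q8   q9 
 * q6     q6   q7 
 * q7     q8   q9 
 * q8     q4   q5 
 * q9     q3  q10 
   q10    q3  q10 
(> = start, * = accepting)

start=q0 accept=q6,q7,q8,q9 q0-a->q1 q0-b->q2 q1-a->q1 q1-b->q1 q2-a->q3 q2-b->q1 q3-a->q4 q3-b->q5 q4-a->q6 q4-b->q7 q5-a->q8 q5-b->q9 q6-a->q6 q6-b->q7 q7-a->q8 q7-b->q9 q8-a->q4 q8-b->q5 q9-a->q3 q9-b->q10 q10-a->q3 q10-b->q10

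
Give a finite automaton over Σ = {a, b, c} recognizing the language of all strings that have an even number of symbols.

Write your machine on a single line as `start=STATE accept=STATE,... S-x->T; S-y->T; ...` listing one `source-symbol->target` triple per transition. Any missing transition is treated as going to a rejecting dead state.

Count input length modulo 2: every symbol advances one step around the cycle q0 → q1 → q0. Accept at q0.
A 2-state machine:
        a   b   c  
>* q0   q1  q1  q1 
   q1   q0  q0  q0 
(> = start, * = accepting)

start=q0; accept=q0; q0-a->q1; q0-b->q1; q0-c->q1; q1-a->q0; q1-b->q0; q1-c->q0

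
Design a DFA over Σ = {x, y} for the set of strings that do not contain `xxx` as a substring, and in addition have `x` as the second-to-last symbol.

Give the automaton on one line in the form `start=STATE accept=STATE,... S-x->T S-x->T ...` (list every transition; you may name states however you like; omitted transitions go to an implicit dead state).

start=q0 accept=q2,q3 q0-x->q1 q0-y->q0 q1-x->q2 q1-y->q3 q2-x->q4 q2-y->q3 q3-x->q1 q3-y->q0 q4-x->q4 q4-y->q4

Build one automaton per condition and run them in lockstep. One (4 states) tracks partial matches of the forbidden pattern `xxx`; the other (7 states) tracks the last 2 symbols read. Each combined state is a pair, one component from each; accept when both components accept. Minimizing collapses redundant product states.
With 5 states:
        x   y  
>  q0   q1  q0 
   q1   q2  q3 
 * q2   q4  q3 
 * q3   q1  q0 
   q4   q4  q4 
(> = start, * = accepting)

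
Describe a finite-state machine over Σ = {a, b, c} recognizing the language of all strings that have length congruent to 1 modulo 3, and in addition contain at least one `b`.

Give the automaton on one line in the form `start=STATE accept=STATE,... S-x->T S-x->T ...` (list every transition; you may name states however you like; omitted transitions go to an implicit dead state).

start=q0 accept=q2 q0-a->q1 q0-b->q2 q0-c->q1 q1-a->q3 q1-b->q4 q1-c->q3 q2-a->q4 q2-b->q4 q2-c->q4 q3-a->q0 q3-b->q5 q3-c->q0 q4-a->q5 q4-b->q5 q4-c->q5 q5-a->q2 q5-b->q2 q5-c->q2

Run two small machines in parallel and take their product. The first has 3 states tracking the input length modulo 3; the second has 3 states tracking the count of `b`s, saturating at 2. A product state is a pair (one from each), accepting exactly when both do. After merging equivalent states the machine shrinks.
A 6-state machine:
        a   b   c  
>  q0   q1  q2  q1 
   q1   q3  q4  q3 
 * q2   q4  q4  q4 
   q3   q0  q5  q0 
   q4   q5  q5  q5 
   q5   q2  q2  q2 
(> = start, * = accepting)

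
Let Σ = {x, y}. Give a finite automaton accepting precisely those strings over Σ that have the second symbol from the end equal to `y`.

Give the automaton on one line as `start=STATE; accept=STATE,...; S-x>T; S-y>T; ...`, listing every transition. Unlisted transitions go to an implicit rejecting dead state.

A DFA must remember the last 2 symbols (since which symbol is second-to-last isn't known until the input ends). Use one state per possible window of the last ≤2 symbols; accept from those whose window starts with `y`.
A 7-state machine:
        x   y  
>  s0   s1  s2 
   s1   s3  s4 
   s2   s5  s6 
   s3   s3  s4 
   s4   s5  s6 
 * s5   s3  s4 
 * s6   s5  s6 
(> = start, * = accepting)

start=s0; accept=s5,s6; s0-x>s1; s0-y>s2; s1-x>s3; s1-y>s4; s2-x>s5; s2-y>s6; s3-x>s3; s3-y>s4; s4-x>s5; s4-y>s6; s5-x>s3; s5-y>s4; s6-x>s5; s6-y>s6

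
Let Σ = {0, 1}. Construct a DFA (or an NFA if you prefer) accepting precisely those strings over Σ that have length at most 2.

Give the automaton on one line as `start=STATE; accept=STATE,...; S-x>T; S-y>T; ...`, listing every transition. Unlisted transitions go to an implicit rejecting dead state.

We only need to distinguish lengths 0, 1, …, 2, and '>2'. Chain q0 → q1 → q2 → q3 on every symbol, with q3 looping. Accepting states: {q0, q1, q2}.
A 4-state machine:
        0   1  
>* q0   q1  q1 
 * q1   q2  q2 
 * q2   q3  q3 
   q3   q3  q3 
(> = start, * = accepting)

start=q0; accept=q0,q1,q2; q0-0>q1; q0-1>q1; q1-0>q2; q1-1>q2; q2-0>q3; q2-1>q3; q3-0>q3; q3-1>q3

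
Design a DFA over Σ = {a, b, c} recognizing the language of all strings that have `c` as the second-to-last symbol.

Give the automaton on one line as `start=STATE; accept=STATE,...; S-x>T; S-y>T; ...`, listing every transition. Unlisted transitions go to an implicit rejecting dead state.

Because acceptance depends on a position counted from the end, the machine has to buffer the most recent 2 symbols. Make each state the string of the last up-to-2 symbols read; on input `x` shift the window left and append `x`. Accept when the buffered window has length 2 and begins with `c`.
13 states suffice.
          a    b    c  
>  q0     q1   q2   q3 
   q1     q4   q5   q6 
   q2     q7   q8   q9 
   q3    q10  q11  q12 
   q4     q4   q5   q6 
   q5     q7   q8   q9 
   q6    q10  q11  q12 
   q7     q4   q5   q6 
   q8     q7   q8   q9 
   q9    q10  q11  q12 
 * q10    q4   q5   q6 
 * q11    q7   q8   q9 
 * q12   q10  q11  q12 
(> = start, * = accepting)

start=q0; accept=q10,q11,q12; q0-a>q1; q0-b>q2; q0-c>q3; q1-a>q4; q1-b>q5; q1-c>q6; q2-a>q7; q2-b>q8; q2-c>q9; q3-a>q10; q3-b>q11; q3-c>q12; q4-a>q4; q4-b>q5; q4-c>q6; q5-a>q7; q5-b>q8; q5-c>q9; q6-a>q10; q6-b>q11; q6-c>q12; q7-a>q4; q7-b>q5; q7-c>q6; q8-a>q7; q8-b>q8; q8-c>q9; q9-a>q10; q9-b>q11; q9-c>q12; q10-a>q4; q10-b>q5; q10-c>q6; q11-a>q7; q11-b>q8; q11-c>q9; q12-a>q10; q12-b>q11; q12-c>q12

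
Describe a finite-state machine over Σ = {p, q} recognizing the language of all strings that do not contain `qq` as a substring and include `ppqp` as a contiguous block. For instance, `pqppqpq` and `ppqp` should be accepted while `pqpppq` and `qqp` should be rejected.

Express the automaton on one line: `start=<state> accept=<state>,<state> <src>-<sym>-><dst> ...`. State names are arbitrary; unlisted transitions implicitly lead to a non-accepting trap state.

Build one automaton per condition and run them in lockstep. One (3 states) tracks partial matches of the forbidden pattern `qq`; the other (5 states) tracks whether and how much of `ppqp` has been seen. Each combined state is a pair, one component from each; accept when both components accept.
12 states suffice.
          p    q  
>  S0     S1   S2 
   S1     S3   S2 
   S2     S1   S4 
   S3     S3   S5 
   S4     S6   S4 
   S5     S7   S4 
   S6     S8   S4 
 * S7     S7   S9 
   S8     S8  S10 
 * S9     S7  S11 
   S10   S11   S4 
   S11   S11  S11 
(> = start, * = accepting)

start=S0 accept=S7,S9 S0-p->S1 S0-q->S2 S1-p->S3 S1-q->S2 S2-p->S1 S2-q->S4 S3-p->S3 S3-q->S5 S4-p->S6 S4-q->S4 S5-p->S7 S5-q->S4 S6-p->S8 S6-q->S4 S7-p->S7 S7-q->S9 S8-p->S8 S8-q->S10 S9-p->S7 S9-q->S11 S10-p->S11 S10-q->S4 S11-p->S11 S11-q->S11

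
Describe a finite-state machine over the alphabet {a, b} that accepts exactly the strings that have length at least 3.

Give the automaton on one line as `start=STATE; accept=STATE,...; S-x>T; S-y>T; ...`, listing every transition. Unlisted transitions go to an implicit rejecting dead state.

We only need to distinguish lengths 0, 1, …, 3, and '>3'. Chain s0 → s1 → s2 → s3 → s4 on every symbol, with s4 looping. Accepting states: {s3, s4}.
A 5-state machine:
        a   b  
>  s0   s1  s1 
   s1   s2  s2 
   s2   s3  s3 
 * s3   s4  s4 
 * s4   s4  s4 
(> = start, * = accepting)

start=s0; accept=s3,s4; s0-a>s1; s0-b>s1; s1-a>s2; s1-b>s2; s2-a>s3; s2-b>s3; s3-a>s4; s3-b>s4; s4-a>s4; s4-b>s4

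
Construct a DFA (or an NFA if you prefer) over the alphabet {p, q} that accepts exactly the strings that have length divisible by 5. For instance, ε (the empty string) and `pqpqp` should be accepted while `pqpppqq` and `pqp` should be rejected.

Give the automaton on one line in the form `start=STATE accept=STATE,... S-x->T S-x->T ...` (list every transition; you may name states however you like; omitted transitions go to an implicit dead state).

Only the length mod 5 matters, so use a 5-cycle: from any state, every input symbol moves to the next state, wrapping s4 back to s0. Mark s0 accepting.
5 states suffice.
        p   q  
>* s0   s1  s1 
   s1   s2  s2 
   s2   s3  s3 
   s3   s4  s4 
   s4   s0  s0 
(> = start, * = accepting)

start=s0 accept=s0 s0-p->s1 s0-q->s1 s1-p->s2 s1-q->s2 s2-p->s3 s2-q->s3 s3-p->s4 s3-q->s4 s4-p->s0 s4-q->s0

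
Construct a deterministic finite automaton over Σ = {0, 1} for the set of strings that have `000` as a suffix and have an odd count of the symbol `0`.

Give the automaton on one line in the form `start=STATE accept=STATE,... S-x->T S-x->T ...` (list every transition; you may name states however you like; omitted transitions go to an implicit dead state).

start=A accept=E A-0->B A-1->A B-0->C B-1->D C-0->E C-1->A D-0->A D-1->D E-0->C E-1->D

Run two small machines in parallel and take their product. The first has 4 states tracking how much of the suffix `000` has currently been matched; the second has 2 states tracking the count of `0`s modulo 2. A product state is a pair (one from each), accepting exactly when both do. After merging equivalent states the machine shrinks.
A 5-state machine:
       0  1 
>  A   B  A 
   B   C  D 
   C   E  A 
   D   A  D 
 * E   C  D 
(> = start, * = accepting)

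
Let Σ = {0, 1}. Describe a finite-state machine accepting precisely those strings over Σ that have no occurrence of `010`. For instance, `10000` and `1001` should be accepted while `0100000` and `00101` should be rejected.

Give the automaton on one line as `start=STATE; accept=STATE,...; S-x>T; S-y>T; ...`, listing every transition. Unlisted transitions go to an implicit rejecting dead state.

start=s0; accept=s0,s1,s2; s0-0>s1; s0-1>s0; s1-0>s1; s1-1>s2; s2-0>s3; s2-1>s0; s3-0>s3; s3-1>s3

Track partial matches of the forbidden pattern `010`. State s3 is a dead state reached once `010` has occurred; every other state accepts. s0 means no part of `010` is currently matched.
With 4 states:
        0   1  
>* s0   s1  s0 
 * s1   s1  s2 
 * s2   s3  s0 
   s3   s3  s3 
(> = start, * = accepting)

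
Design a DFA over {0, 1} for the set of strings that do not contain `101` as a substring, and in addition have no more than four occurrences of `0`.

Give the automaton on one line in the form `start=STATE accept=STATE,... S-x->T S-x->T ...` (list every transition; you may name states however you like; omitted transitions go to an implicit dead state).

start=A accept=A,B,C,D,E,F,G,H,I,K,L,M,N A-0->B A-1->C B-0->D B-1->E C-0->F C-1->C D-0->G D-1->H E-0->I E-1->E F-0->D F-1->J G-0->K G-1->L H-0->M H-1->H I-0->G I-1->J J-0->J J-1->J K-0->J K-1->K L-0->N L-1->L M-0->K M-1->J N-0->J N-1->J

Handle the two conditions separately and then intersect. The first has 4 states tracking partial matches of the forbidden pattern `101`; the second has 6 states tracking the count of `0`s, saturating at 5. A product state is a pair (one from each), accepting exactly when both do. Minimizing collapses redundant product states.
14 states suffice.
       0  1 
>* A   B  C 
 * B   D  E 
 * C   F  C 
 * D   G  H 
 * E   I  E 
 * F   D  J 
 * G   K  L 
 * H   M  H 
 * I   G  J 
   J   J  J 
 * K   J  K 
 * L   N  L 
 * M   K  J 
 * N   J  J 
(> = start, * = accepting)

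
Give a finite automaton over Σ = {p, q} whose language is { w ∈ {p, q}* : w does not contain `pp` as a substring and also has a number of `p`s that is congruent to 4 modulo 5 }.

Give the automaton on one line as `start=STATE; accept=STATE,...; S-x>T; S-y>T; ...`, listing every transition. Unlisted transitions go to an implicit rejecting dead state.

Handle the two conditions separately and then intersect. The first has 3 states tracking partial matches of the forbidden pattern `pp`; the second has 5 states tracking the count of `p`s modulo 5. A product state is a pair (one from each), accepting exactly when both do. After merging equivalent states the machine shrinks.
An 11-state machine:
          p    q  
>  s0     s1   s0 
   s1     s2   s3 
   s2     s2   s2 
   s3     s4   s3 
   s4     s2   s5 
   s5     s6   s5 
   s6     s2   s7 
   s7     s8   s7 
 * s8     s2   s9 
 * s9    s10   s9 
   s10    s2   s0 
(> = start, * = accepting)

start=s0; accept=s8,s9; s0-p>s1; s0-q>s0; s1-p>s2; s1-q>s3; s2-p>s2; s2-q>s2; s3-p>s4; s3-q>s3; s4-p>s2; s4-q>s5; s5-p>s6; s5-q>s5; s6-p>s2; s6-q>s7; s7-p>s8; s7-q>s7; s8-p>s2; s8-q>s9; s9-p>s10; s9-q>s9; s10-p>s2; s10-q>s0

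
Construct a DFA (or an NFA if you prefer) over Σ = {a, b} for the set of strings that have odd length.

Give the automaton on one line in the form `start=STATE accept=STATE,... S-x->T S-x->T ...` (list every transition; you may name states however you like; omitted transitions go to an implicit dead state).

Count input length modulo 2: every symbol advances one step around the cycle s0 → s1 → s0. Accept at s1.
        a   b  
>  s0   s1  s1 
 * s1   s0  s0 
(> = start, * = accepting)

start=s0 accept=s1 s0-a->s1 s0-b->s1 s1-a->s0 s1-b->s0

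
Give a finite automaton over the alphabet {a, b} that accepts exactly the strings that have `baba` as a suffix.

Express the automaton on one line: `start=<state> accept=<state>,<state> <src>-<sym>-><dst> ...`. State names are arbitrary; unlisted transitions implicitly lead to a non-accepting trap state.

start=S0 accept=S4 S0-a->S0 S0-b->S1 S1-a->S2 S1-b->S1 S2-a->S0 S2-b->S3 S3-a->S4 S3-b->S1 S4-a->S0 S4-b->S3

Remember how much of `baba` the current input suffix matches. State S0 means no match yet; S1 means the last symbol is `b`; S2 means the last 2 symbols are `ba`; S3 means the last 3 symbols are `bab`; S4 means the last 4 symbols are `baba`. Only S4 accepts. On a mismatch, fall back to the longest proper suffix that is still a prefix of `baba`.
A 5-state machine:
        a   b  
>  S0   S0  S1 
   S1   S2  S1 
   S2   S0  S3 
   S3   S4  S1 
 * S4   S0  S3 
(> = start, * = accepting)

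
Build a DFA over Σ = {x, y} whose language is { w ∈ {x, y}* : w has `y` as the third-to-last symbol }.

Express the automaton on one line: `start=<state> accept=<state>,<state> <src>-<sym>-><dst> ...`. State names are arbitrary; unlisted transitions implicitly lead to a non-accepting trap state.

Because acceptance depends on a position counted from the end, the machine has to buffer the most recent 3 symbols. Make each state the string of the last up-to-3 symbols read; on input `x` shift the window left and append `x`. Accept when the buffered window has length 3 and begins with `y`.
With 15 states:
          x    y  
>  S0     S1   S2 
   S1     S3   S4 
   S2     S5   S6 
   S3     S7   S8 
   S4     S9  S10 
   S5    S11  S12 
   S6    S13  S14 
   S7     S7   S8 
   S8     S9  S10 
   S9    S11  S12 
   S10   S13  S14 
 * S11    S7   S8 
 * S12    S9  S10 
 * S13   S11  S12 
 * S14   S13  S14 
(> = start, * = accepting)

start=S0 accept=S11,S12,S13,S14 S0-x->S1 S0-y->S2 S1-x->S3 S1-y->S4 S2-x->S5 S2-y->S6 S3-x->S7 S3-y->S8 S4-x->S9 S4-y->S10 S5-x->S11 S5-y->S12 S6-x->S13 S6-y->S14 S7-x->S7 S7-y->S8 S8-x->S9 S8-y->S10 S9-x->S11 S9-y->S12 S10-x->S13 S10-y->S14 S11-x->S7 S11-y->S8 S12-x->S9 S12-y->S10 S13-x->S11 S13-y->S12 S14-x->S13 S14-y->S14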